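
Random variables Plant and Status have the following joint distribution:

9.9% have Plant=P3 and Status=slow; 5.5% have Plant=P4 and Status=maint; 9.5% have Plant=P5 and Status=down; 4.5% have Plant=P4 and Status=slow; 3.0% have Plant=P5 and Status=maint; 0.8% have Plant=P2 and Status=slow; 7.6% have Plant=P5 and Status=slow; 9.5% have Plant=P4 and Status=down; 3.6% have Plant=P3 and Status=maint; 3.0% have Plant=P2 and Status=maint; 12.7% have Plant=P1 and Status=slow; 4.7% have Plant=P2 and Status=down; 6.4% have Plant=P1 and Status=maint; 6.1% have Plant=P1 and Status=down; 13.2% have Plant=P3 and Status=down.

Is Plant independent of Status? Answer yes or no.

no

P(Plant=P1) = 0.252 and P(Status=down) = 0.430, so their product is 0.10836, but P(Plant=P1, Status=down) = 0.061. Since these differ, Plant and Status are not independent.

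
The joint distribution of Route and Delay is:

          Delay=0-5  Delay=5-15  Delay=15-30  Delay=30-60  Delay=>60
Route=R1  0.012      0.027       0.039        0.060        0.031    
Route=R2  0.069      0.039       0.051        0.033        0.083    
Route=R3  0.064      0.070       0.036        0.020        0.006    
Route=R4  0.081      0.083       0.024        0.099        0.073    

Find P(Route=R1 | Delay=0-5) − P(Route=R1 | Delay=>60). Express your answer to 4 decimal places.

P(Delay=0-5) = 0.012 + 0.069 + 0.064 + 0.081 = 0.226; P(Route=R1 | Delay=0-5) = 0.012/0.226 = 0.05310.
P(Delay=>60) = 0.031 + 0.083 + 0.006 + 0.073 = 0.193; P(Route=R1 | Delay=>60) = 0.031/0.193 = 0.16062.
Difference = -0.1075.

-0.1075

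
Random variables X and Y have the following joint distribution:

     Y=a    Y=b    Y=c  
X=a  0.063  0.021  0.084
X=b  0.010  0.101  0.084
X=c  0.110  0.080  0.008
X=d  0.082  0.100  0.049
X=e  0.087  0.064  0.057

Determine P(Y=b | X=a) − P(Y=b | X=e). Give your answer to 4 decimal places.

-0.1827

P(X=a) = 0.063 + 0.021 + 0.084 = 0.168; P(Y=b | X=a) = 0.021/0.168 = 0.12500.
P(X=e) = 0.087 + 0.064 + 0.057 = 0.208; P(Y=b | X=e) = 0.064/0.208 = 0.30769.
Difference = -0.1827.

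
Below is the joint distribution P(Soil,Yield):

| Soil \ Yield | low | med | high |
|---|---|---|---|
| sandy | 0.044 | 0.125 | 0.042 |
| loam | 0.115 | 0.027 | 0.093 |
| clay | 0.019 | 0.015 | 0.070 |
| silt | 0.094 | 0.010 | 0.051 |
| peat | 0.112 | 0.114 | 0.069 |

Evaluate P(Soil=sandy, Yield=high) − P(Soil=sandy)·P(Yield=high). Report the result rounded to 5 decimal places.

-0.02658

P(Soil=sandy) = 0.044 + 0.125 + 0.042 = 0.211.
P(Yield=high) = 0.042 + 0.093 + 0.070 + 0.051 + 0.069 = 0.325.
P(Soil=sandy, Yield=high) − P(Soil=sandy)P(Yield=high) = 0.042 − 0.211×0.325 = -0.02658.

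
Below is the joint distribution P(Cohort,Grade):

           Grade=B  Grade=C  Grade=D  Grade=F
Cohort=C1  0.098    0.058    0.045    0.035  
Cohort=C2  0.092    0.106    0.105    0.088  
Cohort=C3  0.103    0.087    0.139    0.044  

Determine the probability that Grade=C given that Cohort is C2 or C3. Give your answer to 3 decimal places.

0.253

P(Cohort=C2) = 0.092 + 0.106 + 0.105 + 0.088 = 0.391.
P(Cohort=C3) = 0.103 + 0.087 + 0.139 + 0.044 = 0.373.
P(Cohort ∈ {C2, C3}) = 0.391 + 0.373 = 0.764; P(Grade=C, Cohort ∈ {C2, C3}) = 0.106 + 0.087 = 0.193.
P(Grade=C | Cohort ∈ {C2, C3}) = 0.193/0.764 = 0.253.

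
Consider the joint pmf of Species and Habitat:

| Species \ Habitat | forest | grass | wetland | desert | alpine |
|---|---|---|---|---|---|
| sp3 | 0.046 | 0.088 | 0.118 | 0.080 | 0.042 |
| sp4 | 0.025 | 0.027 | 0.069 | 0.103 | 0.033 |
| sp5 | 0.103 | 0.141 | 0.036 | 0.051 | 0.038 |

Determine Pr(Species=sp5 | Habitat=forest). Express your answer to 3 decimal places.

0.592

P(Habitat=forest) = 0.046 + 0.025 + 0.103 = 0.174.
P(Species=sp5 | Habitat=forest) = 0.103/0.174 = 0.592.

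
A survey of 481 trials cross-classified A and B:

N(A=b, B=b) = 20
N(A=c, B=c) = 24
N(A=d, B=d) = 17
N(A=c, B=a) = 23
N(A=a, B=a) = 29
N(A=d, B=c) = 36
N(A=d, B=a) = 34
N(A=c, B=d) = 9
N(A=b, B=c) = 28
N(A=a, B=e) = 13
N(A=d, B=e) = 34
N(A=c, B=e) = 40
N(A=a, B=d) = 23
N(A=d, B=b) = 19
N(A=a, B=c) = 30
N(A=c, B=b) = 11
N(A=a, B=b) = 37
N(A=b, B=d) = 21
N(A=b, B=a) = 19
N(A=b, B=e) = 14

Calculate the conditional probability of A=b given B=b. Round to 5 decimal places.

Total with B=b: 37 + 20 + 11 + 19 = 87.
P(A=b | B=b) = 20/87 = 0.22989.

0.22989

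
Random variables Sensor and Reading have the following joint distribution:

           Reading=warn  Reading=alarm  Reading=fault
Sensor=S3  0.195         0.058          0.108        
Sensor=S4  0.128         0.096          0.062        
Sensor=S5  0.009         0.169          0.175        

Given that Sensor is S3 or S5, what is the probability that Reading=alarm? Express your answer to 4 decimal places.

0.3179

P(Sensor=S3) = 0.195 + 0.058 + 0.108 = 0.361.
P(Sensor=S5) = 0.009 + 0.169 + 0.175 = 0.353.
P(Sensor ∈ {S3, S5}) = 0.361 + 0.353 = 0.714; P(Reading=alarm, Sensor ∈ {S3, S5}) = 0.058 + 0.169 = 0.227.
P(Reading=alarm | Sensor ∈ {S3, S5}) = 0.227/0.714 = 0.3179.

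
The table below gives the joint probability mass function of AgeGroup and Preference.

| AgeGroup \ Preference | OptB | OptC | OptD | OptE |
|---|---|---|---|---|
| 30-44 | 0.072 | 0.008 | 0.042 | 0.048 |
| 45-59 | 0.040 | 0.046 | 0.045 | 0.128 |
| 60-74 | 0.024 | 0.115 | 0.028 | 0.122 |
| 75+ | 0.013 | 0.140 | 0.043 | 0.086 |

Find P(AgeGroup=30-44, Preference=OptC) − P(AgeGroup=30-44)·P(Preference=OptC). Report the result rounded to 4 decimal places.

P(AgeGroup=30-44) = 0.072 + 0.008 + 0.042 + 0.048 = 0.170.
P(Preference=OptC) = 0.008 + 0.046 + 0.115 + 0.140 = 0.309.
P(AgeGroup=30-44, Preference=OptC) − P(AgeGroup=30-44)P(Preference=OptC) = 0.008 − 0.170×0.309 = -0.0445.

-0.0445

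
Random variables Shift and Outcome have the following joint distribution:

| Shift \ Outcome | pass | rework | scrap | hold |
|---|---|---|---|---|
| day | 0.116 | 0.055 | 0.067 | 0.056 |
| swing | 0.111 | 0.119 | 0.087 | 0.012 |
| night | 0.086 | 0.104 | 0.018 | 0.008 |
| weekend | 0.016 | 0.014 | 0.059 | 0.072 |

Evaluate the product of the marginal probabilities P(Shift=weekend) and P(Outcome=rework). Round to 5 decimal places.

0.04701

P(Shift=weekend) = 0.016 + 0.014 + 0.059 + 0.072 = 0.161.
P(Outcome=rework) = 0.055 + 0.119 + 0.104 + 0.014 = 0.292.
Product: 0.161 × 0.292 = 0.04701.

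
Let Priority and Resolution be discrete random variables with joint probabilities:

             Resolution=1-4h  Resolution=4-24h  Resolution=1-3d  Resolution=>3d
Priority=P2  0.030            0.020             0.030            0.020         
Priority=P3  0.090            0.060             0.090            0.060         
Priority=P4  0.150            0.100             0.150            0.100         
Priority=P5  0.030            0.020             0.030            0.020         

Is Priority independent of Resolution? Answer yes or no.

yes

Every cell satisfies P(Priority,Resolution) = P(Priority)·P(Resolution). For instance P(Priority=P4) = 0.500, P(Resolution=>3d) = 0.200, and 0.500×0.200 = 0.100 matches the joint entry. So Priority and Resolution are independent.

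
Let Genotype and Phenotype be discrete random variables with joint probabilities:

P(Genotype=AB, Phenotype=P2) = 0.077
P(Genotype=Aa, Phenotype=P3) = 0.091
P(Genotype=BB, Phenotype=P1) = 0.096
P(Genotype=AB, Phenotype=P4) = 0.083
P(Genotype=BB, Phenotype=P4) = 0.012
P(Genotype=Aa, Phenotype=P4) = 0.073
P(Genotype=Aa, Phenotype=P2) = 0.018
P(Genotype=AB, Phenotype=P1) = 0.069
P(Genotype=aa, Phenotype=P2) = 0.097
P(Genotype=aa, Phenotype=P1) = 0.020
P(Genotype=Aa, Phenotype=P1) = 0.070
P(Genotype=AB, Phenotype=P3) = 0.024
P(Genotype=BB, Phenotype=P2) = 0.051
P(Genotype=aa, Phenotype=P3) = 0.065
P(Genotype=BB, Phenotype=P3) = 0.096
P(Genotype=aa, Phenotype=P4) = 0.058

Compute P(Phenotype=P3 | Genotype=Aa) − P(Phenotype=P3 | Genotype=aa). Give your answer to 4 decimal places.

P(Genotype=Aa) = 0.070 + 0.018 + 0.091 + 0.073 = 0.252; P(Phenotype=P3 | Genotype=Aa) = 0.091/0.252 = 0.36111.
P(Genotype=aa) = 0.020 + 0.097 + 0.065 + 0.058 = 0.240; P(Phenotype=P3 | Genotype=aa) = 0.065/0.240 = 0.27083.
Difference = 0.0903.

0.0903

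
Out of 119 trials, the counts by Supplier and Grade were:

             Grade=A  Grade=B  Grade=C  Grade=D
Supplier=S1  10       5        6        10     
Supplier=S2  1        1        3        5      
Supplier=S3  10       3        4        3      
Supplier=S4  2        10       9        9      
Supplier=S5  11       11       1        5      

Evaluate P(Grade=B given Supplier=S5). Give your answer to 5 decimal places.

Total with Supplier=S5: 11 + 11 + 1 + 5 = 28.
P(Grade=B | Supplier=S5) = 11/28 = 0.39286.

0.39286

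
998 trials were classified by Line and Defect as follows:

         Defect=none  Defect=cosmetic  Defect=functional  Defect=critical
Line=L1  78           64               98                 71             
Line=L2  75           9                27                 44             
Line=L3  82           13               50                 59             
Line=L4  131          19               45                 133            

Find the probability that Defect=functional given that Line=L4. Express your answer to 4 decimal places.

Total with Line=L4: 131 + 19 + 45 + 133 = 328.
P(Defect=functional | Line=L4) = 45/328 = 0.1372.

0.1372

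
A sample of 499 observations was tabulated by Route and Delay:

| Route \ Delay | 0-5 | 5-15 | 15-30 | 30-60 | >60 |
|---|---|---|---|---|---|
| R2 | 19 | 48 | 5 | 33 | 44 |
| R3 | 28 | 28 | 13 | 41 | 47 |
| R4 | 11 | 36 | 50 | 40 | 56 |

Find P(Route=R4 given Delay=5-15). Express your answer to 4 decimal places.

0.3214

Total with Delay=5-15: 48 + 28 + 36 = 112.
P(Route=R4 | Delay=5-15) = 36/112 = 0.3214.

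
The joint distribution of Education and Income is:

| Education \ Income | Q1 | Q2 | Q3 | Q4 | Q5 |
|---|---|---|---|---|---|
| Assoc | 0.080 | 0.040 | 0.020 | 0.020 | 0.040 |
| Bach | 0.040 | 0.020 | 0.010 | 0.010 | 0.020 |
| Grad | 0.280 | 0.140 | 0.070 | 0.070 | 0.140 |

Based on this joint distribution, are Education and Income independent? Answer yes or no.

Every cell satisfies P(Education,Income) = P(Education)·P(Income). For instance P(Education=Assoc) = 0.200, P(Income=Q4) = 0.100, and 0.200×0.100 = 0.020 matches the joint entry. So Education and Income are independent.

yes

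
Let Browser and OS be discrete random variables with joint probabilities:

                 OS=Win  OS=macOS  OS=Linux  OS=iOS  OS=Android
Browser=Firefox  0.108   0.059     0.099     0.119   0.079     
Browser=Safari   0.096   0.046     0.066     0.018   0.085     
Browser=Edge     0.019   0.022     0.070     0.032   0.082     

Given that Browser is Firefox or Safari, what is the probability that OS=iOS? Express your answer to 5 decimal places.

0.17677

P(Browser=Firefox) = 0.108 + 0.059 + 0.099 + 0.119 + 0.079 = 0.464.
P(Browser=Safari) = 0.096 + 0.046 + 0.066 + 0.018 + 0.085 = 0.311.
P(Browser ∈ {Firefox, Safari}) = 0.464 + 0.311 = 0.775; P(OS=iOS, Browser ∈ {Firefox, Safari}) = 0.119 + 0.018 = 0.137.
P(OS=iOS | Browser ∈ {Firefox, Safari}) = 0.137/0.775 = 0.17677.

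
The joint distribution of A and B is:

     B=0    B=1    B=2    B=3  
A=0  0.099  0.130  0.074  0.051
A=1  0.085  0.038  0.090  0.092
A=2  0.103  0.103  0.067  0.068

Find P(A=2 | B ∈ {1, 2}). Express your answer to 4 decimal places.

P(B=1) = 0.130 + 0.038 + 0.103 = 0.271.
P(B=2) = 0.074 + 0.090 + 0.067 = 0.231.
P(B ∈ {1, 2}) = 0.271 + 0.231 = 0.502; P(A=2, B ∈ {1, 2}) = 0.103 + 0.067 = 0.170.
P(A=2 | B ∈ {1, 2}) = 0.170/0.502 = 0.3386.

0.3386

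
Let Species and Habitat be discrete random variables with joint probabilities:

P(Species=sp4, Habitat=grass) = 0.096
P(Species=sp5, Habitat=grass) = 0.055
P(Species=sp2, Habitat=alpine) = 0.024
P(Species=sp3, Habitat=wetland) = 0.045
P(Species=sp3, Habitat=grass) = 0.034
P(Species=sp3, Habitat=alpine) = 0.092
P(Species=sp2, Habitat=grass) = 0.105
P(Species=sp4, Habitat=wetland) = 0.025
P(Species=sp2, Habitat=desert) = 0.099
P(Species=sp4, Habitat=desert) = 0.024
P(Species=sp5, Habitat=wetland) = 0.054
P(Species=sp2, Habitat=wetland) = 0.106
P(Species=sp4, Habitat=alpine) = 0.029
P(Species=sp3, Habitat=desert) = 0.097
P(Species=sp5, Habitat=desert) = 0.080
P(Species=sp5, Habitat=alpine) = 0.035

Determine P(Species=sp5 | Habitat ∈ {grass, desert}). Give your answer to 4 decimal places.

P(Habitat=grass) = 0.105 + 0.034 + 0.096 + 0.055 = 0.290.
P(Habitat=desert) = 0.099 + 0.097 + 0.024 + 0.080 = 0.300.
P(Habitat ∈ {grass, desert}) = 0.290 + 0.300 = 0.590; P(Species=sp5, Habitat ∈ {grass, desert}) = 0.055 + 0.080 = 0.135.
P(Species=sp5 | Habitat ∈ {grass, desert}) = 0.135/0.590 = 0.2288.

0.2288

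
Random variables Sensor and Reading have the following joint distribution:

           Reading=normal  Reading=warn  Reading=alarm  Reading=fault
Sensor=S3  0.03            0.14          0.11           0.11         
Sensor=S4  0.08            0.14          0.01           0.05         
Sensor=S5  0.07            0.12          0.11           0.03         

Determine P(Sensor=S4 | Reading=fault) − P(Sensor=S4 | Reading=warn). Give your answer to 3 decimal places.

-0.087

P(Reading=fault) = 0.11 + 0.05 + 0.03 = 0.19; P(Sensor=S4 | Reading=fault) = 0.05/0.19 = 0.2632.
P(Reading=warn) = 0.14 + 0.14 + 0.12 = 0.40; P(Sensor=S4 | Reading=warn) = 0.14/0.40 = 0.3500.
Difference = -0.087.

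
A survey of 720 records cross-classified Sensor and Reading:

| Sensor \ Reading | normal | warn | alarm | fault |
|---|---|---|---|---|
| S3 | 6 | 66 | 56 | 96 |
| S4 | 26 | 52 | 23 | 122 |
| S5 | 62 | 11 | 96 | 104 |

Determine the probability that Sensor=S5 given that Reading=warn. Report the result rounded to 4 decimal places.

Total with Reading=warn: 66 + 52 + 11 = 129.
P(Sensor=S5 | Reading=warn) = 11/129 = 0.0853.

0.0853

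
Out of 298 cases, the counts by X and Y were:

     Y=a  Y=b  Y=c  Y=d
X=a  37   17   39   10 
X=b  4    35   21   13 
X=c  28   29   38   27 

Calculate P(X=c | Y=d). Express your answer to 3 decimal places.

0.540

Total with Y=d: 10 + 13 + 27 = 50.
P(X=c | Y=d) = 27/50 = 0.540.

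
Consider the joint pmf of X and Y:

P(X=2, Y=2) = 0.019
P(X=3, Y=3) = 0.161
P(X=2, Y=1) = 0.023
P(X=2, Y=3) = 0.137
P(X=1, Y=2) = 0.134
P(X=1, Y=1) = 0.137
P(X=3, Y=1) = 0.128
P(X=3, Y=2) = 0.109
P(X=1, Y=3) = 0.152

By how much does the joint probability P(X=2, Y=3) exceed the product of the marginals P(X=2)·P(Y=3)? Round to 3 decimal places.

0.056

P(X=2) = 0.023 + 0.019 + 0.137 = 0.179.
P(Y=3) = 0.152 + 0.137 + 0.161 = 0.450.
P(X=2, Y=3) − P(X=2)P(Y=3) = 0.137 − 0.179×0.450 = 0.056.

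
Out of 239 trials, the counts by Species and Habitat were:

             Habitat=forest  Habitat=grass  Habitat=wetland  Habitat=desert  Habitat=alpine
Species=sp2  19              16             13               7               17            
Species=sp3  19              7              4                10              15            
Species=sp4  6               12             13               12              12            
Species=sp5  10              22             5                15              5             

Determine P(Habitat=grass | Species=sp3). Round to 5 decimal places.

0.12727

Total with Species=sp3: 19 + 7 + 4 + 10 + 15 = 55.
P(Habitat=grass | Species=sp3) = 7/55 = 0.12727.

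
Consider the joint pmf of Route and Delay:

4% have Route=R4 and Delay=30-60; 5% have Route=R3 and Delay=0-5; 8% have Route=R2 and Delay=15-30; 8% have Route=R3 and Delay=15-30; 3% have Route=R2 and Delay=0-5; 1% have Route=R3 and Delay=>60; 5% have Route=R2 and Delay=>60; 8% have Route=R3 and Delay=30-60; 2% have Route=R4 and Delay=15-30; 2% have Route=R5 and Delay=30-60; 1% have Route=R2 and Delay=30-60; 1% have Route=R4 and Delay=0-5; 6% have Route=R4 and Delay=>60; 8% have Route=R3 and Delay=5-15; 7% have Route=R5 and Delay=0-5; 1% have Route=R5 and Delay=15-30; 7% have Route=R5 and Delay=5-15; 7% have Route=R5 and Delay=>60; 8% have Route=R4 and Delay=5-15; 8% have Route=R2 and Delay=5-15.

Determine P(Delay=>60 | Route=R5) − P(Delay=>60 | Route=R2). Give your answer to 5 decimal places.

0.09167

P(Route=R5) = 0.07 + 0.07 + 0.01 + 0.02 + 0.07 = 0.24; P(Delay=>60 | Route=R5) = 0.07/0.24 = 0.291667.
P(Route=R2) = 0.03 + 0.08 + 0.08 + 0.01 + 0.05 = 0.25; P(Delay=>60 | Route=R2) = 0.05/0.25 = 0.200000.
Difference = 0.09167.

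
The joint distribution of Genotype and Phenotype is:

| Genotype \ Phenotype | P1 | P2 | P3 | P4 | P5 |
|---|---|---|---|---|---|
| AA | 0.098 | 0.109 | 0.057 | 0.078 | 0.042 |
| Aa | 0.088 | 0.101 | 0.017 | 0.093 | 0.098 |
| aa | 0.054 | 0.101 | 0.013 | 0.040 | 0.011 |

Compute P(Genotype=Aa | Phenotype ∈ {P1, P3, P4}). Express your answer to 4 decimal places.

P(Phenotype=P1) = 0.098 + 0.088 + 0.054 = 0.240.
P(Phenotype=P3) = 0.057 + 0.017 + 0.013 = 0.087.
P(Phenotype=P4) = 0.078 + 0.093 + 0.040 = 0.211.
P(Phenotype ∈ {P1, P3, P4}) = 0.240 + 0.087 + 0.211 = 0.538; P(Genotype=Aa, Phenotype ∈ {P1, P3, P4}) = 0.088 + 0.017 + 0.093 = 0.198.
P(Genotype=Aa | Phenotype ∈ {P1, P3, P4}) = 0.198/0.538 = 0.3680.

0.3680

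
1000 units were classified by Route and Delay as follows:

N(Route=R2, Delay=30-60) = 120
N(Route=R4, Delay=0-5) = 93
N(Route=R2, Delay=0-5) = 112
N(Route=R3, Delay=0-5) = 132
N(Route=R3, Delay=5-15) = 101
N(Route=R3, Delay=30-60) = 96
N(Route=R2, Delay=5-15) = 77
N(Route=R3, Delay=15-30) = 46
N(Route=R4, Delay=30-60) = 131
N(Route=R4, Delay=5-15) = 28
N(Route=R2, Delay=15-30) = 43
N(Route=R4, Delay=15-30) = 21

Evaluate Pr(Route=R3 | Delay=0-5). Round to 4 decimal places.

Total with Delay=0-5: 112 + 132 + 93 = 337.
P(Route=R3 | Delay=0-5) = 132/337 = 0.3917.

0.3917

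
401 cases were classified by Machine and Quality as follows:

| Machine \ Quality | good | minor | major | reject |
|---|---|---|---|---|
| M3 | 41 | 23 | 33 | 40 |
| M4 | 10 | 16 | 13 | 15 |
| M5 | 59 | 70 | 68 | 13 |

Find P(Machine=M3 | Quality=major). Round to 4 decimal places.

0.2895

Total with Quality=major: 33 + 13 + 68 = 114.
P(Machine=M3 | Quality=major) = 33/114 = 0.2895.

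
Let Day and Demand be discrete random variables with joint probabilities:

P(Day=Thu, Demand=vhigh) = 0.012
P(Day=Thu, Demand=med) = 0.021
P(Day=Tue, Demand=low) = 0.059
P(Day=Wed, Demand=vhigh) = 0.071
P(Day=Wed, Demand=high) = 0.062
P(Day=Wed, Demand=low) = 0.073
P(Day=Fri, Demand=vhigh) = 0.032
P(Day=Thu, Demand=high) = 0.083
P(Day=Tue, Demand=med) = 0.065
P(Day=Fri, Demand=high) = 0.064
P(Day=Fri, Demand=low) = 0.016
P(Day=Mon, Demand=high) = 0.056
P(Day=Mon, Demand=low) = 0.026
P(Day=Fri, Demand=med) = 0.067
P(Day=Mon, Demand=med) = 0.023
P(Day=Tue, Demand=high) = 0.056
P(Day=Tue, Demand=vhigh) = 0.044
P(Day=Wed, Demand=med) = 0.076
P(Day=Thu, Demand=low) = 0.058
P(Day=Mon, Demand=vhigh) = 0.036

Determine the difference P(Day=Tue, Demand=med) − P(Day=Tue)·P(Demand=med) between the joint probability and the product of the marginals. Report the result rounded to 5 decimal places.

0.00855

P(Day=Tue) = 0.059 + 0.065 + 0.056 + 0.044 = 0.224.
P(Demand=med) = 0.023 + 0.065 + 0.076 + 0.021 + 0.067 = 0.252.
P(Day=Tue, Demand=med) − P(Day=Tue)P(Demand=med) = 0.065 − 0.224×0.252 = 0.00855.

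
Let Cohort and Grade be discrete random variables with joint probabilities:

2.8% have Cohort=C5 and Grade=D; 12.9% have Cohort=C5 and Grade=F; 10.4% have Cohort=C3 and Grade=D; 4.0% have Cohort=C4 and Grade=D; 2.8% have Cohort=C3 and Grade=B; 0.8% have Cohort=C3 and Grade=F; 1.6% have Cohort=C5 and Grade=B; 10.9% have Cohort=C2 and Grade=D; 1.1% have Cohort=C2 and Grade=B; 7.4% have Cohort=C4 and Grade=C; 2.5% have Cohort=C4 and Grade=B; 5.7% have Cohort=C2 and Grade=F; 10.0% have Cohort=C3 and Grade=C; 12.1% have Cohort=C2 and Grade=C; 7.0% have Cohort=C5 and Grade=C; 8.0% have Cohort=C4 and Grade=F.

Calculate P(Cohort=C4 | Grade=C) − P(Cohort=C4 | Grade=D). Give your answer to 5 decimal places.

0.06039

P(Grade=C) = 0.121 + 0.100 + 0.074 + 0.070 = 0.365; P(Cohort=C4 | Grade=C) = 0.074/0.365 = 0.202740.
P(Grade=D) = 0.109 + 0.104 + 0.040 + 0.028 = 0.281; P(Cohort=C4 | Grade=D) = 0.040/0.281 = 0.142349.
Difference = 0.06039.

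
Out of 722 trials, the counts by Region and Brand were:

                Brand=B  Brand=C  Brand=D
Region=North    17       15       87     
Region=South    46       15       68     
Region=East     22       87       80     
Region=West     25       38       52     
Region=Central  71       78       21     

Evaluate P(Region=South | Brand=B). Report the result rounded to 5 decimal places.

0.25414

Total with Brand=B: 17 + 46 + 22 + 25 + 71 = 181.
P(Region=South | Brand=B) = 46/181 = 0.25414.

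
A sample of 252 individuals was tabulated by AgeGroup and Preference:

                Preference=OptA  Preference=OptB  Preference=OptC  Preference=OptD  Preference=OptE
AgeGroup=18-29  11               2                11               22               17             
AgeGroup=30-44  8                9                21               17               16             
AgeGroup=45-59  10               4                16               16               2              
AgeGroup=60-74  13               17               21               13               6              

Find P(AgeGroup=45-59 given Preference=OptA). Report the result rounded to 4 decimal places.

Total with Preference=OptA: 11 + 8 + 10 + 13 = 42.
P(AgeGroup=45-59 | Preference=OptA) = 10/42 = 0.2381.

0.2381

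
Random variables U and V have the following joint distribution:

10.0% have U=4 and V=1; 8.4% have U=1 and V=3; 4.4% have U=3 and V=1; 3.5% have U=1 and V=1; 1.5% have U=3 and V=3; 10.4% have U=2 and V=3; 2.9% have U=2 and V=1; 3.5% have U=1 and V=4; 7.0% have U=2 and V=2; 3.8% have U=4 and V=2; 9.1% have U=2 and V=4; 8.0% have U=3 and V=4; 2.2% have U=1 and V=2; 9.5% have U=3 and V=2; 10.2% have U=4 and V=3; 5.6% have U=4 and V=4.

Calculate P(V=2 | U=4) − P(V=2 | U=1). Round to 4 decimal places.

0.0034

P(U=4) = 0.100 + 0.038 + 0.102 + 0.056 = 0.296; P(V=2 | U=4) = 0.038/0.296 = 0.12838.
P(U=1) = 0.035 + 0.022 + 0.084 + 0.035 = 0.176; P(V=2 | U=1) = 0.022/0.176 = 0.12500.
Difference = 0.0034.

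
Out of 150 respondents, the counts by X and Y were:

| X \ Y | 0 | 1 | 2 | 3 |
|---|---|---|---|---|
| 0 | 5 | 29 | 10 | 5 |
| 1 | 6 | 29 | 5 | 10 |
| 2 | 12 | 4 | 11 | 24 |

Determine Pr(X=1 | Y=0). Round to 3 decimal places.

Total with Y=0: 5 + 6 + 12 = 23.
P(X=1 | Y=0) = 6/23 = 0.261.

0.261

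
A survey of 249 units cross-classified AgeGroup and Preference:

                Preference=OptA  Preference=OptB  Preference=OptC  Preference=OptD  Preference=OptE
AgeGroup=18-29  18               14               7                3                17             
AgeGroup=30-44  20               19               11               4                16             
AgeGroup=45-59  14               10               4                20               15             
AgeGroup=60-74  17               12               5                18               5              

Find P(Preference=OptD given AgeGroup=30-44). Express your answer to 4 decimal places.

0.0571

Total with AgeGroup=30-44: 20 + 19 + 11 + 4 + 16 = 70.
P(Preference=OptD | AgeGroup=30-44) = 4/70 = 0.0571.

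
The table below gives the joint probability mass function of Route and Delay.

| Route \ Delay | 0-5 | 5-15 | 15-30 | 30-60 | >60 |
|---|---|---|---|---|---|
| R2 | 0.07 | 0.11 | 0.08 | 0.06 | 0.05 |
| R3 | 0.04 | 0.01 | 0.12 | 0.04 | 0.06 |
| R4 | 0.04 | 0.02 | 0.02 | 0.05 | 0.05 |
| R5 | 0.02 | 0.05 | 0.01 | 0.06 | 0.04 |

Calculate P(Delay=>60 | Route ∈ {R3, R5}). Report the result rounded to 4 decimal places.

P(Route=R3) = 0.04 + 0.01 + 0.12 + 0.04 + 0.06 = 0.27.
P(Route=R5) = 0.02 + 0.05 + 0.01 + 0.06 + 0.04 = 0.18.
P(Route ∈ {R3, R5}) = 0.27 + 0.18 = 0.45; P(Delay=>60, Route ∈ {R3, R5}) = 0.06 + 0.04 = 0.10.
P(Delay=>60 | Route ∈ {R3, R5}) = 0.10/0.45 = 0.2222.

0.2222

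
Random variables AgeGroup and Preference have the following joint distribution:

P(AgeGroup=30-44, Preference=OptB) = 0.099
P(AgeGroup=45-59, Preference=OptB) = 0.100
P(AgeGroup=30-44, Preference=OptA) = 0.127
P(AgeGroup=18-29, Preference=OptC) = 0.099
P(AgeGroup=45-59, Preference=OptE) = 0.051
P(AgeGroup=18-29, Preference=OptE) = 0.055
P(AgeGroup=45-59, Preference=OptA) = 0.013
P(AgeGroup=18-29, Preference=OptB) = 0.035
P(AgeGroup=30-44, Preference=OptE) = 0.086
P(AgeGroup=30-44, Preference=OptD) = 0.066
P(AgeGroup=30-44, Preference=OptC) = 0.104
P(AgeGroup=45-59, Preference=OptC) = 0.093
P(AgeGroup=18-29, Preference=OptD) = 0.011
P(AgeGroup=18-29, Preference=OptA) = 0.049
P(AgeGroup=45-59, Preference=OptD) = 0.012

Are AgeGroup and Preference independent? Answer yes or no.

P(AgeGroup=30-44) = 0.482 and P(Preference=OptC) = 0.296, so their product is 0.14267, but P(AgeGroup=30-44, Preference=OptC) = 0.104. Since these differ, AgeGroup and Preference are not independent.

no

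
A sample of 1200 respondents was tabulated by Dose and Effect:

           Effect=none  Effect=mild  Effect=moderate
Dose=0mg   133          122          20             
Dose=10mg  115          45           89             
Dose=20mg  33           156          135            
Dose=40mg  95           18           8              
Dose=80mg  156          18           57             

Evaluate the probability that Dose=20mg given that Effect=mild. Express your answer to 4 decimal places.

Total with Effect=mild: 122 + 45 + 156 + 18 + 18 = 359.
P(Dose=20mg | Effect=mild) = 156/359 = 0.4345.

0.4345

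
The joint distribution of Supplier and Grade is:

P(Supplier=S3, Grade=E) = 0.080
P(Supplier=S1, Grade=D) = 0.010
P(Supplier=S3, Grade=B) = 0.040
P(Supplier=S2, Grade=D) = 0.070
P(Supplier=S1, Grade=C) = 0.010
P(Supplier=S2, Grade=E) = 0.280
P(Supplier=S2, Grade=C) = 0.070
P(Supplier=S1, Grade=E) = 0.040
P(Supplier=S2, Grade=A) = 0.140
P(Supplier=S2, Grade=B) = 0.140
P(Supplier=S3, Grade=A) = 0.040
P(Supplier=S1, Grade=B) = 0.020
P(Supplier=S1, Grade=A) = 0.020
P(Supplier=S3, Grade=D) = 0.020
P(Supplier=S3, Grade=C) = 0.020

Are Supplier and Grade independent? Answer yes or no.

yes

Every cell satisfies P(Supplier,Grade) = P(Supplier)·P(Grade). For instance P(Supplier=S3) = 0.200, P(Grade=B) = 0.200, and 0.200×0.200 = 0.040 matches the joint entry. So Supplier and Grade are independent.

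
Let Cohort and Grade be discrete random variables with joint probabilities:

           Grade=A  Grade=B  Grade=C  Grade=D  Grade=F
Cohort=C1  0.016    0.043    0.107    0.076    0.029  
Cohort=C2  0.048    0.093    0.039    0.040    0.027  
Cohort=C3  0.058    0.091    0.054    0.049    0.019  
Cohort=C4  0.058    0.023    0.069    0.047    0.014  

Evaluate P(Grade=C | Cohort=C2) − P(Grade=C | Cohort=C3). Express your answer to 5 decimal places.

-0.04137

P(Cohort=C2) = 0.048 + 0.093 + 0.039 + 0.040 + 0.027 = 0.247; P(Grade=C | Cohort=C2) = 0.039/0.247 = 0.157895.
P(Cohort=C3) = 0.058 + 0.091 + 0.054 + 0.049 + 0.019 = 0.271; P(Grade=C | Cohort=C3) = 0.054/0.271 = 0.199262.
Difference = -0.04137.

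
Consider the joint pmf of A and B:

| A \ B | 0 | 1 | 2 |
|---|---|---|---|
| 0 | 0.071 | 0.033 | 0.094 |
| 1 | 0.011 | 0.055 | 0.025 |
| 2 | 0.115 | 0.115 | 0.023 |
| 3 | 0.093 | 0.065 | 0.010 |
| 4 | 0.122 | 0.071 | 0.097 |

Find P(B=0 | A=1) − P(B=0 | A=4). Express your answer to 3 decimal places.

P(A=1) = 0.011 + 0.055 + 0.025 = 0.091; P(B=0 | A=1) = 0.011/0.091 = 0.1209.
P(A=4) = 0.122 + 0.071 + 0.097 = 0.290; P(B=0 | A=4) = 0.122/0.290 = 0.4207.
Difference = -0.300.

-0.300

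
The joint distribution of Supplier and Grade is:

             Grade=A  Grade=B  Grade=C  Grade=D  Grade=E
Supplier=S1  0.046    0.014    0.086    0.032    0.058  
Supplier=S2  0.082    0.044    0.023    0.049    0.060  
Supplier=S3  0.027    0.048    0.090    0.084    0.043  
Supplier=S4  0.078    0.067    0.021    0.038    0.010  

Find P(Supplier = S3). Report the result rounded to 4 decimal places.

P(Supplier=S3) = 0.027 + 0.048 + 0.090 + 0.084 + 0.043 = 0.292.

0.2920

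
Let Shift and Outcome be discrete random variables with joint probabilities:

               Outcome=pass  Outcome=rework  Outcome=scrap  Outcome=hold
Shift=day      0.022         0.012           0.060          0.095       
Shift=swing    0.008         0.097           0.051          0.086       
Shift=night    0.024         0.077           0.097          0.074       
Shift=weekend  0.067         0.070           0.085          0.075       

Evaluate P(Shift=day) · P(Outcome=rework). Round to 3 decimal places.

0.048

P(Shift=day) = 0.022 + 0.012 + 0.060 + 0.095 = 0.189.
P(Outcome=rework) = 0.012 + 0.097 + 0.077 + 0.070 = 0.256.
Product: 0.189 × 0.256 = 0.048.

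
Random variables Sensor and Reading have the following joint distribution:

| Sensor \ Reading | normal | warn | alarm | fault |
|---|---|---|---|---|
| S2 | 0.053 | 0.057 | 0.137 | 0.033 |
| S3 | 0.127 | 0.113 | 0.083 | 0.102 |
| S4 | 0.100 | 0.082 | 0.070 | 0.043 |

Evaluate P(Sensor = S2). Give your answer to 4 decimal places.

0.2800

P(Sensor=S2) = 0.053 + 0.057 + 0.137 + 0.033 = 0.280.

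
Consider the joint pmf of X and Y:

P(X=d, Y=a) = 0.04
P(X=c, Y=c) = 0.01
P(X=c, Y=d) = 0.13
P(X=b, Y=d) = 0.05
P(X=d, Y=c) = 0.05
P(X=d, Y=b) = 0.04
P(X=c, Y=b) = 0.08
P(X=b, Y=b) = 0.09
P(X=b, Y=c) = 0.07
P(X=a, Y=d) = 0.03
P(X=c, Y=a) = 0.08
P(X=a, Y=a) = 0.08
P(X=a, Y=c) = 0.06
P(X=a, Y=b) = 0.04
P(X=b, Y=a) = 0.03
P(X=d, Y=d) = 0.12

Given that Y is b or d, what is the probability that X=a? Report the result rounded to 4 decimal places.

0.1207

P(Y=b) = 0.04 + 0.09 + 0.08 + 0.04 = 0.25.
P(Y=d) = 0.03 + 0.05 + 0.13 + 0.12 = 0.33.
P(Y ∈ {b, d}) = 0.25 + 0.33 = 0.58; P(X=a, Y ∈ {b, d}) = 0.04 + 0.03 = 0.07.
P(X=a | Y ∈ {b, d}) = 0.07/0.58 = 0.1207.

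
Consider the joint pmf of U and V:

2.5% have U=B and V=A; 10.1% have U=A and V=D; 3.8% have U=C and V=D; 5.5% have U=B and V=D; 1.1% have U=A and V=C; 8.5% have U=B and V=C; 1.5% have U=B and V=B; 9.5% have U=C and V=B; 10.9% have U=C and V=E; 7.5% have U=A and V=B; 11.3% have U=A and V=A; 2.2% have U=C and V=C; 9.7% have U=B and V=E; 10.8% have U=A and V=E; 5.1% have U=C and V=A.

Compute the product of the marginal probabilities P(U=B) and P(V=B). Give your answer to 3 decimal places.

0.051

P(U=B) = 0.025 + 0.015 + 0.085 + 0.055 + 0.097 = 0.277.
P(V=B) = 0.075 + 0.015 + 0.095 = 0.185.
Product: 0.277 × 0.185 = 0.051.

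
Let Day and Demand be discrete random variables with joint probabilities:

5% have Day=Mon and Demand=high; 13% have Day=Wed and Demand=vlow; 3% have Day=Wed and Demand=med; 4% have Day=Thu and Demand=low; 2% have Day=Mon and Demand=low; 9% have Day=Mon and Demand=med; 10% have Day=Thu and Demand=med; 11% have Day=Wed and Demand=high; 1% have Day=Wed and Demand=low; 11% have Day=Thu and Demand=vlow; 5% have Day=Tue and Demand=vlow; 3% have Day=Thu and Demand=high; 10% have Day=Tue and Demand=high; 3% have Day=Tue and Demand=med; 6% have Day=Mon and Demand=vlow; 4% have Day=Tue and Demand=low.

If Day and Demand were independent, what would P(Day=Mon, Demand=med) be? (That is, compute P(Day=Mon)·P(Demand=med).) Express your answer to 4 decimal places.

P(Day=Mon) = 0.06 + 0.02 + 0.09 + 0.05 = 0.22.
P(Demand=med) = 0.09 + 0.03 + 0.03 + 0.10 = 0.25.
Product: 0.22 × 0.25 = 0.0550.

0.0550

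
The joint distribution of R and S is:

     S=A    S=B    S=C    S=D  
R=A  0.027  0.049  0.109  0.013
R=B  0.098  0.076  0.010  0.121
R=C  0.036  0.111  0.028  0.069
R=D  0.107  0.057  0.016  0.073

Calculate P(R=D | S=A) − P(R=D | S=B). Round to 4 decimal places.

0.2047

P(S=A) = 0.027 + 0.098 + 0.036 + 0.107 = 0.268; P(R=D | S=A) = 0.107/0.268 = 0.39925.
P(S=B) = 0.049 + 0.076 + 0.111 + 0.057 = 0.293; P(R=D | S=B) = 0.057/0.293 = 0.19454.
Difference = 0.2047.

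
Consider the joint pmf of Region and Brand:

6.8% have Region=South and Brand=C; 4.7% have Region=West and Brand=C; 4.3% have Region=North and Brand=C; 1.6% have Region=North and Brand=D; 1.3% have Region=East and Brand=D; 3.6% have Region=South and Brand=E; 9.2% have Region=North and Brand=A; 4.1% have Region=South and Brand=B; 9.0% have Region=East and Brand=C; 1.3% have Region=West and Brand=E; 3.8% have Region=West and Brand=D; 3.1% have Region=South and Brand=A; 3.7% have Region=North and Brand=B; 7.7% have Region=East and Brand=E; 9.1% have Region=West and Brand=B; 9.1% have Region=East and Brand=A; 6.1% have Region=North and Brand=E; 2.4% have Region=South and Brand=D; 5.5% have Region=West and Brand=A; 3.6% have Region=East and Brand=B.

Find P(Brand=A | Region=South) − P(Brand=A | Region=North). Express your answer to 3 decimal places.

P(Region=South) = 0.031 + 0.041 + 0.068 + 0.024 + 0.036 = 0.200; P(Brand=A | Region=South) = 0.031/0.200 = 0.1550.
P(Region=North) = 0.092 + 0.037 + 0.043 + 0.016 + 0.061 = 0.249; P(Brand=A | Region=North) = 0.092/0.249 = 0.3695.
Difference = -0.214.

-0.214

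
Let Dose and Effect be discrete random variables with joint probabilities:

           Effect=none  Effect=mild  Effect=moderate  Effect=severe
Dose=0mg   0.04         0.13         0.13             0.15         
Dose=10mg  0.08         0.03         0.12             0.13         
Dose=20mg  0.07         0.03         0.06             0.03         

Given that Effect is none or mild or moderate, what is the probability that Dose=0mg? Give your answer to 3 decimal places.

P(Effect=none) = 0.04 + 0.08 + 0.07 = 0.19.
P(Effect=mild) = 0.13 + 0.03 + 0.03 = 0.19.
P(Effect=moderate) = 0.13 + 0.12 + 0.06 = 0.31.
P(Effect ∈ {none, mild, moderate}) = 0.19 + 0.19 + 0.31 = 0.69; P(Dose=0mg, Effect ∈ {none, mild, moderate}) = 0.04 + 0.13 + 0.13 = 0.30.
P(Dose=0mg | Effect ∈ {none, mild, moderate}) = 0.30/0.69 = 0.435.

0.435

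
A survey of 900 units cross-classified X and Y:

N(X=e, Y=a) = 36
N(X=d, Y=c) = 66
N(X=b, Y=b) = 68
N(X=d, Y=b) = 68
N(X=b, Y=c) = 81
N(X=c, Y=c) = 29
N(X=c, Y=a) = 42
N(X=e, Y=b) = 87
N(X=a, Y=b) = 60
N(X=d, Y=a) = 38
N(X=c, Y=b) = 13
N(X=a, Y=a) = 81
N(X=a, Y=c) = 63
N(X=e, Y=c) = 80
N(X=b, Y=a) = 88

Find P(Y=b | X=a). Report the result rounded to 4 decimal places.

0.2941

Total with X=a: 81 + 60 + 63 = 204.
P(Y=b | X=a) = 60/204 = 0.2941.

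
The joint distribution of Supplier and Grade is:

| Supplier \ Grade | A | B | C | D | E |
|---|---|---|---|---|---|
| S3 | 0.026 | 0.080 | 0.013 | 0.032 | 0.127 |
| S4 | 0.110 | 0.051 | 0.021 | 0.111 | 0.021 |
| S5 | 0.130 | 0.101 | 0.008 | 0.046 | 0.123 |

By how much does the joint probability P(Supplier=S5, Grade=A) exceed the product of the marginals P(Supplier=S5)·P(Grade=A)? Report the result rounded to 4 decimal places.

P(Supplier=S5) = 0.130 + 0.101 + 0.008 + 0.046 + 0.123 = 0.408.
P(Grade=A) = 0.026 + 0.110 + 0.130 = 0.266.
P(Supplier=S5, Grade=A) − P(Supplier=S5)P(Grade=A) = 0.130 − 0.408×0.266 = 0.0215.

0.0215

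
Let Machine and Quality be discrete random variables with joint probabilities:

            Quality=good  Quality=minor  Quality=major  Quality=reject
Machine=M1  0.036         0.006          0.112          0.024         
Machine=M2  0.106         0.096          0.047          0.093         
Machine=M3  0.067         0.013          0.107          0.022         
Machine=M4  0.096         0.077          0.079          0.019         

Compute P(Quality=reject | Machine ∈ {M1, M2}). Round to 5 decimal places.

P(Machine=M1) = 0.036 + 0.006 + 0.112 + 0.024 = 0.178.
P(Machine=M2) = 0.106 + 0.096 + 0.047 + 0.093 = 0.342.
P(Machine ∈ {M1, M2}) = 0.178 + 0.342 = 0.520; P(Quality=reject, Machine ∈ {M1, M2}) = 0.024 + 0.093 = 0.117.
P(Quality=reject | Machine ∈ {M1, M2}) = 0.117/0.520 = 0.22500.

0.22500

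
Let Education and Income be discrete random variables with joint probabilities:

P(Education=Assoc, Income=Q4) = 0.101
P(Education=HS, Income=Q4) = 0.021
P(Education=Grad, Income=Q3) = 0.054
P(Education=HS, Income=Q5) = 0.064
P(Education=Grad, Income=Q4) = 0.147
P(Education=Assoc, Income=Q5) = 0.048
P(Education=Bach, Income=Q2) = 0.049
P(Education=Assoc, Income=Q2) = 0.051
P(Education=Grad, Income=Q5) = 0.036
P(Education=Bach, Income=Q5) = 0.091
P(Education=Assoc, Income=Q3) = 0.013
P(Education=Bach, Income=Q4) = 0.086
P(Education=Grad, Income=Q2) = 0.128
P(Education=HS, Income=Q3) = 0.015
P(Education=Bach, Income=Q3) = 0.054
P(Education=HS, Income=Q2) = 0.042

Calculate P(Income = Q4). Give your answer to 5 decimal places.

P(Income=Q4) = 0.021 + 0.101 + 0.086 + 0.147 = 0.355.

0.35500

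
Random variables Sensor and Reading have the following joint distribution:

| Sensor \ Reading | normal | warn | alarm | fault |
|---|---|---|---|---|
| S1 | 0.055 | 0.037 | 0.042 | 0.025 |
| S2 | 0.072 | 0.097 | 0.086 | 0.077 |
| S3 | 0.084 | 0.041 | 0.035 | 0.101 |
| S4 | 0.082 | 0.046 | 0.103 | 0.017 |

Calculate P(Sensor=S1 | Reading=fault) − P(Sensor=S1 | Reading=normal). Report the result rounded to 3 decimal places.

-0.074

P(Reading=fault) = 0.025 + 0.077 + 0.101 + 0.017 = 0.220; P(Sensor=S1 | Reading=fault) = 0.025/0.220 = 0.1136.
P(Reading=normal) = 0.055 + 0.072 + 0.084 + 0.082 = 0.293; P(Sensor=S1 | Reading=normal) = 0.055/0.293 = 0.1877.
Difference = -0.074.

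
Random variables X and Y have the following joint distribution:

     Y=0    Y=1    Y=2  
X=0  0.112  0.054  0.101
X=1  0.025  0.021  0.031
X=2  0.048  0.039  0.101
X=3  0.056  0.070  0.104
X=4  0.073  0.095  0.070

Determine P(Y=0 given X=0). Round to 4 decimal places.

0.4195

P(X=0) = 0.112 + 0.054 + 0.101 = 0.267.
P(Y=0 | X=0) = 0.112/0.267 = 0.4195.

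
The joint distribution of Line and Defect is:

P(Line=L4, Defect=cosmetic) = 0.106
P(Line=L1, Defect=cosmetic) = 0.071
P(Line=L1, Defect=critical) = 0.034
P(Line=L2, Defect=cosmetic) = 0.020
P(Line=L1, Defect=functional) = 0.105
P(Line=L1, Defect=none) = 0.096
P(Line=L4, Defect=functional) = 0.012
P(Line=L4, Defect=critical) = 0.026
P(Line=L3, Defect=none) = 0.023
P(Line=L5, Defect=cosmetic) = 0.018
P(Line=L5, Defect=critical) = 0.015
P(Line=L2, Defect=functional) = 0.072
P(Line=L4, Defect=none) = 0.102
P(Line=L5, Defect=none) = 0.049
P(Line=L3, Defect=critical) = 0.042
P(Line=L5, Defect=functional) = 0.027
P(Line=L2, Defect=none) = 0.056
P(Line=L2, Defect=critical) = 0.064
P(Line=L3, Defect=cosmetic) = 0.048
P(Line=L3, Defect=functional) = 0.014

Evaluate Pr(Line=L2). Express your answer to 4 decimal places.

0.2120

P(Line=L2) = 0.056 + 0.020 + 0.072 + 0.064 = 0.212.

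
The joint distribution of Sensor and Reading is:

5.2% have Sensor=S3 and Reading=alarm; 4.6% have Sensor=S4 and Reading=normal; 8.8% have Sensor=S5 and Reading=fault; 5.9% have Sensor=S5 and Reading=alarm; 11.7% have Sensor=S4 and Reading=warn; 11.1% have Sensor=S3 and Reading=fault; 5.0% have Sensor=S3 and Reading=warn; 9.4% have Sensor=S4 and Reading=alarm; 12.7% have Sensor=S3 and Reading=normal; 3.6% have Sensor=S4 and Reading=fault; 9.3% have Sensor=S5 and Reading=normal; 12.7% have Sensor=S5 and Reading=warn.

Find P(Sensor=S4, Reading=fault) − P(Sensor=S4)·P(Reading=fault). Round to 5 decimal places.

-0.03286

P(Sensor=S4) = 0.046 + 0.117 + 0.094 + 0.036 = 0.293.
P(Reading=fault) = 0.111 + 0.036 + 0.088 = 0.235.
P(Sensor=S4, Reading=fault) − P(Sensor=S4)P(Reading=fault) = 0.036 − 0.293×0.235 = -0.03286.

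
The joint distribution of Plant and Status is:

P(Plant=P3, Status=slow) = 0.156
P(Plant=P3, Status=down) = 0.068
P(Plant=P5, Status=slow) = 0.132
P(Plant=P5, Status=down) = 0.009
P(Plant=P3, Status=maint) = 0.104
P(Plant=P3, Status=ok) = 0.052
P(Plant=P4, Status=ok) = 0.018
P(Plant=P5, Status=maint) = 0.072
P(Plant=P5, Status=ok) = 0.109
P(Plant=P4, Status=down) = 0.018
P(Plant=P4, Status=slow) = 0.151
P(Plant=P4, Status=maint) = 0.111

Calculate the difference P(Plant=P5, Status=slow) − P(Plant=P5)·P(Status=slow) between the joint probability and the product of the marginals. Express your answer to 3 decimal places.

P(Plant=P5) = 0.109 + 0.132 + 0.009 + 0.072 = 0.322.
P(Status=slow) = 0.156 + 0.151 + 0.132 = 0.439.
P(Plant=P5, Status=slow) − P(Plant=P5)P(Status=slow) = 0.132 − 0.322×0.439 = -0.009.

-0.009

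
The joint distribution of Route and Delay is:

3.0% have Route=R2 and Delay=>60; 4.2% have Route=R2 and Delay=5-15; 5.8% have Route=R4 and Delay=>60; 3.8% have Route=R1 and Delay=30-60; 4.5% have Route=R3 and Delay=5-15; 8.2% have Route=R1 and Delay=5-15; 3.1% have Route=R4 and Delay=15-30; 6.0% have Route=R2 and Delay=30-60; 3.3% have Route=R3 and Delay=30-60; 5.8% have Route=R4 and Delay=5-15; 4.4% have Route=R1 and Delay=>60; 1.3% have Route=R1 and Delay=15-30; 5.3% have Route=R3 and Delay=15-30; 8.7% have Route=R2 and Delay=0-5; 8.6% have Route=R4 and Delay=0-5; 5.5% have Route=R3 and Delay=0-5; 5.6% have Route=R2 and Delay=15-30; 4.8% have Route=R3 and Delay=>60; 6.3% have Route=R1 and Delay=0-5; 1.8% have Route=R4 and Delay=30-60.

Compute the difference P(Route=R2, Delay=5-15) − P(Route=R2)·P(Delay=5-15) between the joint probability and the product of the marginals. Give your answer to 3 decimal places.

P(Route=R2) = 0.087 + 0.042 + 0.056 + 0.060 + 0.030 = 0.275.
P(Delay=5-15) = 0.082 + 0.042 + 0.045 + 0.058 = 0.227.
P(Route=R2, Delay=5-15) − P(Route=R2)P(Delay=5-15) = 0.042 − 0.275×0.227 = -0.020.

-0.020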